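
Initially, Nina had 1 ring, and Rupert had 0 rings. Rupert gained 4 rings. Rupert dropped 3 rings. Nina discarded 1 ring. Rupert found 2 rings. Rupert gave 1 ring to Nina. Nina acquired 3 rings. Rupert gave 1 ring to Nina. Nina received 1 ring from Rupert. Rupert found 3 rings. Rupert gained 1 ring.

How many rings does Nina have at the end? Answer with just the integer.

Tracking counts step by step:
Start: Nina=1, Rupert=0
Event 1 (Rupert +4): Rupert: 0 -> 4. State: Nina=1, Rupert=4
Event 2 (Rupert -3): Rupert: 4 -> 1. State: Nina=1, Rupert=1
Event 3 (Nina -1): Nina: 1 -> 0. State: Nina=0, Rupert=1
Event 4 (Rupert +2): Rupert: 1 -> 3. State: Nina=0, Rupert=3
Event 5 (Rupert -> Nina, 1): Rupert: 3 -> 2, Nina: 0 -> 1. State: Nina=1, Rupert=2
Event 6 (Nina +3): Nina: 1 -> 4. State: Nina=4, Rupert=2
Event 7 (Rupert -> Nina, 1): Rupert: 2 -> 1, Nina: 4 -> 5. State: Nina=5, Rupert=1
Event 8 (Rupert -> Nina, 1): Rupert: 1 -> 0, Nina: 5 -> 6. State: Nina=6, Rupert=0
Event 9 (Rupert +3): Rupert: 0 -> 3. State: Nina=6, Rupert=3
Event 10 (Rupert +1): Rupert: 3 -> 4. State: Nina=6, Rupert=4

Nina's final count: 6

Answer: 6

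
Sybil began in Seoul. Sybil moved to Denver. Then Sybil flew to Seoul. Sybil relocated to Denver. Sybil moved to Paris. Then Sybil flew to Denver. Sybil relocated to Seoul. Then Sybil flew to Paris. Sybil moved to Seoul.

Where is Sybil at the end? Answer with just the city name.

Tracking Sybil's location:
Start: Sybil is in Seoul.
After move 1: Seoul -> Denver. Sybil is in Denver.
After move 2: Denver -> Seoul. Sybil is in Seoul.
After move 3: Seoul -> Denver. Sybil is in Denver.
After move 4: Denver -> Paris. Sybil is in Paris.
After move 5: Paris -> Denver. Sybil is in Denver.
After move 6: Denver -> Seoul. Sybil is in Seoul.
After move 7: Seoul -> Paris. Sybil is in Paris.
After move 8: Paris -> Seoul. Sybil is in Seoul.

Answer: Seoul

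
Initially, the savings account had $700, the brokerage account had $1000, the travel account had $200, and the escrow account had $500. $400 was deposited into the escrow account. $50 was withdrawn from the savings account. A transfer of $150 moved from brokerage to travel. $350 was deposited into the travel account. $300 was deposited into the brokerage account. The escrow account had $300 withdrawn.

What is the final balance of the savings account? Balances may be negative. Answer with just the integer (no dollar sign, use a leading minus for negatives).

Answer: 650

Derivation:
Tracking account balances step by step:
Start: savings=700, brokerage=1000, travel=200, escrow=500
Event 1 (deposit 400 to escrow): escrow: 500 + 400 = 900. Balances: savings=700, brokerage=1000, travel=200, escrow=900
Event 2 (withdraw 50 from savings): savings: 700 - 50 = 650. Balances: savings=650, brokerage=1000, travel=200, escrow=900
Event 3 (transfer 150 brokerage -> travel): brokerage: 1000 - 150 = 850, travel: 200 + 150 = 350. Balances: savings=650, brokerage=850, travel=350, escrow=900
Event 4 (deposit 350 to travel): travel: 350 + 350 = 700. Balances: savings=650, brokerage=850, travel=700, escrow=900
Event 5 (deposit 300 to brokerage): brokerage: 850 + 300 = 1150. Balances: savings=650, brokerage=1150, travel=700, escrow=900
Event 6 (withdraw 300 from escrow): escrow: 900 - 300 = 600. Balances: savings=650, brokerage=1150, travel=700, escrow=600

Final balance of savings: 650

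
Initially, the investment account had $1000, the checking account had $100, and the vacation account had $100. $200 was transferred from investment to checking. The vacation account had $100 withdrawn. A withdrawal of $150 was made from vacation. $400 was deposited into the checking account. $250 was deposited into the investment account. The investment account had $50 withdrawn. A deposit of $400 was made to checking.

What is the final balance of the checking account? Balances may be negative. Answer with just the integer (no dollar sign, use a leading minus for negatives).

Tracking account balances step by step:
Start: investment=1000, checking=100, vacation=100
Event 1 (transfer 200 investment -> checking): investment: 1000 - 200 = 800, checking: 100 + 200 = 300. Balances: investment=800, checking=300, vacation=100
Event 2 (withdraw 100 from vacation): vacation: 100 - 100 = 0. Balances: investment=800, checking=300, vacation=0
Event 3 (withdraw 150 from vacation): vacation: 0 - 150 = -150. Balances: investment=800, checking=300, vacation=-150
Event 4 (deposit 400 to checking): checking: 300 + 400 = 700. Balances: investment=800, checking=700, vacation=-150
Event 5 (deposit 250 to investment): investment: 800 + 250 = 1050. Balances: investment=1050, checking=700, vacation=-150
Event 6 (withdraw 50 from investment): investment: 1050 - 50 = 1000. Balances: investment=1000, checking=700, vacation=-150
Event 7 (deposit 400 to checking): checking: 700 + 400 = 1100. Balances: investment=1000, checking=1100, vacation=-150

Final balance of checking: 1100

Answer: 1100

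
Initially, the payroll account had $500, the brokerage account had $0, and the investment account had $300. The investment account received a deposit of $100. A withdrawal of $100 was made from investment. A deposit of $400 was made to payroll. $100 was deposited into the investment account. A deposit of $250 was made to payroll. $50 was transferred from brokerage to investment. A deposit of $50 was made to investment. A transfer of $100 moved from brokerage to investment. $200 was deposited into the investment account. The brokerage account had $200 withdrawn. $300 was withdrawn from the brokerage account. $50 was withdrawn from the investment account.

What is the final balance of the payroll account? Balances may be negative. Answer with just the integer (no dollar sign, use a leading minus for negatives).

Tracking account balances step by step:
Start: payroll=500, brokerage=0, investment=300
Event 1 (deposit 100 to investment): investment: 300 + 100 = 400. Balances: payroll=500, brokerage=0, investment=400
Event 2 (withdraw 100 from investment): investment: 400 - 100 = 300. Balances: payroll=500, brokerage=0, investment=300
Event 3 (deposit 400 to payroll): payroll: 500 + 400 = 900. Balances: payroll=900, brokerage=0, investment=300
Event 4 (deposit 100 to investment): investment: 300 + 100 = 400. Balances: payroll=900, brokerage=0, investment=400
Event 5 (deposit 250 to payroll): payroll: 900 + 250 = 1150. Balances: payroll=1150, brokerage=0, investment=400
Event 6 (transfer 50 brokerage -> investment): brokerage: 0 - 50 = -50, investment: 400 + 50 = 450. Balances: payroll=1150, brokerage=-50, investment=450
Event 7 (deposit 50 to investment): investment: 450 + 50 = 500. Balances: payroll=1150, brokerage=-50, investment=500
Event 8 (transfer 100 brokerage -> investment): brokerage: -50 - 100 = -150, investment: 500 + 100 = 600. Balances: payroll=1150, brokerage=-150, investment=600
Event 9 (deposit 200 to investment): investment: 600 + 200 = 800. Balances: payroll=1150, brokerage=-150, investment=800
Event 10 (withdraw 200 from brokerage): brokerage: -150 - 200 = -350. Balances: payroll=1150, brokerage=-350, investment=800
Event 11 (withdraw 300 from brokerage): brokerage: -350 - 300 = -650. Balances: payroll=1150, brokerage=-650, investment=800
Event 12 (withdraw 50 from investment): investment: 800 - 50 = 750. Balances: payroll=1150, brokerage=-650, investment=750

Final balance of payroll: 1150

Answer: 1150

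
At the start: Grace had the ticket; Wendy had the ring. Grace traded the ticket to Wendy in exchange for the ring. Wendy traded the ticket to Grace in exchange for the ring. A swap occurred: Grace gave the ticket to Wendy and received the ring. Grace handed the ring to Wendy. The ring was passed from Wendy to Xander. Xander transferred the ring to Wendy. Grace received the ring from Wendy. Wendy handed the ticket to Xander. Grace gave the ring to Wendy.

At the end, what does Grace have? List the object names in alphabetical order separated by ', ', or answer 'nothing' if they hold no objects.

Tracking all object holders:
Start: ticket:Grace, ring:Wendy
Event 1 (swap ticket<->ring: now ticket:Wendy, ring:Grace). State: ticket:Wendy, ring:Grace
Event 2 (swap ticket<->ring: now ticket:Grace, ring:Wendy). State: ticket:Grace, ring:Wendy
Event 3 (swap ticket<->ring: now ticket:Wendy, ring:Grace). State: ticket:Wendy, ring:Grace
Event 4 (give ring: Grace -> Wendy). State: ticket:Wendy, ring:Wendy
Event 5 (give ring: Wendy -> Xander). State: ticket:Wendy, ring:Xander
Event 6 (give ring: Xander -> Wendy). State: ticket:Wendy, ring:Wendy
Event 7 (give ring: Wendy -> Grace). State: ticket:Wendy, ring:Grace
Event 8 (give ticket: Wendy -> Xander). State: ticket:Xander, ring:Grace
Event 9 (give ring: Grace -> Wendy). State: ticket:Xander, ring:Wendy

Final state: ticket:Xander, ring:Wendy
Grace holds: (nothing).

Answer: nothing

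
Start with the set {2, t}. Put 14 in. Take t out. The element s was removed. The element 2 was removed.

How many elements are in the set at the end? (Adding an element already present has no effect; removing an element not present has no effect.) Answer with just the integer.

Answer: 1

Derivation:
Tracking the set through each operation:
Start: {2, t}
Event 1 (add 14): added. Set: {14, 2, t}
Event 2 (remove t): removed. Set: {14, 2}
Event 3 (remove s): not present, no change. Set: {14, 2}
Event 4 (remove 2): removed. Set: {14}

Final set: {14} (size 1)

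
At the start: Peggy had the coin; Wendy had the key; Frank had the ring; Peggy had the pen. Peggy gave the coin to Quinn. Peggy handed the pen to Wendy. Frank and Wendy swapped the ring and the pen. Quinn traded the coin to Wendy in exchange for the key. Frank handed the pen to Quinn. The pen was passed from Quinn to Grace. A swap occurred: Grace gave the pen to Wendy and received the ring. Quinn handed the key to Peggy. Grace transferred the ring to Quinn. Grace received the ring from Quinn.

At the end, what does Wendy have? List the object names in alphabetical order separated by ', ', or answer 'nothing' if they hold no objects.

Answer: coin, pen

Derivation:
Tracking all object holders:
Start: coin:Peggy, key:Wendy, ring:Frank, pen:Peggy
Event 1 (give coin: Peggy -> Quinn). State: coin:Quinn, key:Wendy, ring:Frank, pen:Peggy
Event 2 (give pen: Peggy -> Wendy). State: coin:Quinn, key:Wendy, ring:Frank, pen:Wendy
Event 3 (swap ring<->pen: now ring:Wendy, pen:Frank). State: coin:Quinn, key:Wendy, ring:Wendy, pen:Frank
Event 4 (swap coin<->key: now coin:Wendy, key:Quinn). State: coin:Wendy, key:Quinn, ring:Wendy, pen:Frank
Event 5 (give pen: Frank -> Quinn). State: coin:Wendy, key:Quinn, ring:Wendy, pen:Quinn
Event 6 (give pen: Quinn -> Grace). State: coin:Wendy, key:Quinn, ring:Wendy, pen:Grace
Event 7 (swap pen<->ring: now pen:Wendy, ring:Grace). State: coin:Wendy, key:Quinn, ring:Grace, pen:Wendy
Event 8 (give key: Quinn -> Peggy). State: coin:Wendy, key:Peggy, ring:Grace, pen:Wendy
Event 9 (give ring: Grace -> Quinn). State: coin:Wendy, key:Peggy, ring:Quinn, pen:Wendy
Event 10 (give ring: Quinn -> Grace). State: coin:Wendy, key:Peggy, ring:Grace, pen:Wendy

Final state: coin:Wendy, key:Peggy, ring:Grace, pen:Wendy
Wendy holds: coin, pen.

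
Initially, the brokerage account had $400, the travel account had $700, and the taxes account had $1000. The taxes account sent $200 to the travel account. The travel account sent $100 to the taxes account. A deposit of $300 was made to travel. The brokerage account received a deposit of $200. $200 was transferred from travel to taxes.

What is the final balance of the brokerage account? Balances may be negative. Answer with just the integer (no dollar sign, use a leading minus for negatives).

Tracking account balances step by step:
Start: brokerage=400, travel=700, taxes=1000
Event 1 (transfer 200 taxes -> travel): taxes: 1000 - 200 = 800, travel: 700 + 200 = 900. Balances: brokerage=400, travel=900, taxes=800
Event 2 (transfer 100 travel -> taxes): travel: 900 - 100 = 800, taxes: 800 + 100 = 900. Balances: brokerage=400, travel=800, taxes=900
Event 3 (deposit 300 to travel): travel: 800 + 300 = 1100. Balances: brokerage=400, travel=1100, taxes=900
Event 4 (deposit 200 to brokerage): brokerage: 400 + 200 = 600. Balances: brokerage=600, travel=1100, taxes=900
Event 5 (transfer 200 travel -> taxes): travel: 1100 - 200 = 900, taxes: 900 + 200 = 1100. Balances: brokerage=600, travel=900, taxes=1100

Final balance of brokerage: 600

Answer: 600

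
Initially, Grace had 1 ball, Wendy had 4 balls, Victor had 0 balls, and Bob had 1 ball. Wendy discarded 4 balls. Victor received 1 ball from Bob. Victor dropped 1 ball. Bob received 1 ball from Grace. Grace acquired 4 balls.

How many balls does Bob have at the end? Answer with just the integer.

Answer: 1

Derivation:
Tracking counts step by step:
Start: Grace=1, Wendy=4, Victor=0, Bob=1
Event 1 (Wendy -4): Wendy: 4 -> 0. State: Grace=1, Wendy=0, Victor=0, Bob=1
Event 2 (Bob -> Victor, 1): Bob: 1 -> 0, Victor: 0 -> 1. State: Grace=1, Wendy=0, Victor=1, Bob=0
Event 3 (Victor -1): Victor: 1 -> 0. State: Grace=1, Wendy=0, Victor=0, Bob=0
Event 4 (Grace -> Bob, 1): Grace: 1 -> 0, Bob: 0 -> 1. State: Grace=0, Wendy=0, Victor=0, Bob=1
Event 5 (Grace +4): Grace: 0 -> 4. State: Grace=4, Wendy=0, Victor=0, Bob=1

Bob's final count: 1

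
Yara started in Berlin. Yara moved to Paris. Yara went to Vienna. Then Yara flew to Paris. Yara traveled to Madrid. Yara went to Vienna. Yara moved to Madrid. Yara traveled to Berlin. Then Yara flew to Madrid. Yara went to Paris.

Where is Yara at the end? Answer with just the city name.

Tracking Yara's location:
Start: Yara is in Berlin.
After move 1: Berlin -> Paris. Yara is in Paris.
After move 2: Paris -> Vienna. Yara is in Vienna.
After move 3: Vienna -> Paris. Yara is in Paris.
After move 4: Paris -> Madrid. Yara is in Madrid.
After move 5: Madrid -> Vienna. Yara is in Vienna.
After move 6: Vienna -> Madrid. Yara is in Madrid.
After move 7: Madrid -> Berlin. Yara is in Berlin.
After move 8: Berlin -> Madrid. Yara is in Madrid.
After move 9: Madrid -> Paris. Yara is in Paris.

Answer: Paris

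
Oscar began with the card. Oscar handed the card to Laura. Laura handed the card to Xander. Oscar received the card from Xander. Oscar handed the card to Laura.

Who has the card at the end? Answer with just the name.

Answer: Laura

Derivation:
Tracking the card through each event:
Start: Oscar has the card.
After event 1: Laura has the card.
After event 2: Xander has the card.
After event 3: Oscar has the card.
After event 4: Laura has the card.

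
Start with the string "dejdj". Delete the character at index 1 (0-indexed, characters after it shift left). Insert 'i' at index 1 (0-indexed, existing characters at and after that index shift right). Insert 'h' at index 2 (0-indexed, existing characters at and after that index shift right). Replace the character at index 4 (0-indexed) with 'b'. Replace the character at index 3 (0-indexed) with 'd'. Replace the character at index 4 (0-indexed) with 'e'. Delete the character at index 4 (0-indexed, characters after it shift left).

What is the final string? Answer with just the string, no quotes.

Answer: dihdj

Derivation:
Applying each edit step by step:
Start: "dejdj"
Op 1 (delete idx 1 = 'e'): "dejdj" -> "djdj"
Op 2 (insert 'i' at idx 1): "djdj" -> "dijdj"
Op 3 (insert 'h' at idx 2): "dijdj" -> "dihjdj"
Op 4 (replace idx 4: 'd' -> 'b'): "dihjdj" -> "dihjbj"
Op 5 (replace idx 3: 'j' -> 'd'): "dihjbj" -> "dihdbj"
Op 6 (replace idx 4: 'b' -> 'e'): "dihdbj" -> "dihdej"
Op 7 (delete idx 4 = 'e'): "dihdej" -> "dihdj"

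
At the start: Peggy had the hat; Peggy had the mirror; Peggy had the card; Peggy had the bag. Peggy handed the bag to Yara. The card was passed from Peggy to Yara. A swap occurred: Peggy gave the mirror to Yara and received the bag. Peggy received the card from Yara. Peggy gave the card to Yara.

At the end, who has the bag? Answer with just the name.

Answer: Peggy

Derivation:
Tracking all object holders:
Start: hat:Peggy, mirror:Peggy, card:Peggy, bag:Peggy
Event 1 (give bag: Peggy -> Yara). State: hat:Peggy, mirror:Peggy, card:Peggy, bag:Yara
Event 2 (give card: Peggy -> Yara). State: hat:Peggy, mirror:Peggy, card:Yara, bag:Yara
Event 3 (swap mirror<->bag: now mirror:Yara, bag:Peggy). State: hat:Peggy, mirror:Yara, card:Yara, bag:Peggy
Event 4 (give card: Yara -> Peggy). State: hat:Peggy, mirror:Yara, card:Peggy, bag:Peggy
Event 5 (give card: Peggy -> Yara). State: hat:Peggy, mirror:Yara, card:Yara, bag:Peggy

Final state: hat:Peggy, mirror:Yara, card:Yara, bag:Peggy
The bag is held by Peggy.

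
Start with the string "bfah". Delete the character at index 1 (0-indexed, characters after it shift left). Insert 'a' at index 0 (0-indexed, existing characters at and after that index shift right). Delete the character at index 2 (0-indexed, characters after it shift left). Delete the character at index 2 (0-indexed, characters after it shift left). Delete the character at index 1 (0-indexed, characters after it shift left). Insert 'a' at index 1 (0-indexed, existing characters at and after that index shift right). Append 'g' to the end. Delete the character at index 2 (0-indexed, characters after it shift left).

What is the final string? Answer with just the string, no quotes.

Applying each edit step by step:
Start: "bfah"
Op 1 (delete idx 1 = 'f'): "bfah" -> "bah"
Op 2 (insert 'a' at idx 0): "bah" -> "abah"
Op 3 (delete idx 2 = 'a'): "abah" -> "abh"
Op 4 (delete idx 2 = 'h'): "abh" -> "ab"
Op 5 (delete idx 1 = 'b'): "ab" -> "a"
Op 6 (insert 'a' at idx 1): "a" -> "aa"
Op 7 (append 'g'): "aa" -> "aag"
Op 8 (delete idx 2 = 'g'): "aag" -> "aa"

Answer: aa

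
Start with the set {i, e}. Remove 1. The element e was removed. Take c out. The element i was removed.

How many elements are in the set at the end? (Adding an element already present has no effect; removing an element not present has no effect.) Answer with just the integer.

Tracking the set through each operation:
Start: {e, i}
Event 1 (remove 1): not present, no change. Set: {e, i}
Event 2 (remove e): removed. Set: {i}
Event 3 (remove c): not present, no change. Set: {i}
Event 4 (remove i): removed. Set: {}

Final set: {} (size 0)

Answer: 0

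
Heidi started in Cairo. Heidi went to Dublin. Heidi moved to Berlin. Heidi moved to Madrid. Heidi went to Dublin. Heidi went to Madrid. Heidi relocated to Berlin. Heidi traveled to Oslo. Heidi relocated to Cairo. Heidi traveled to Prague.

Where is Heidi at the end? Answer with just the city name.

Tracking Heidi's location:
Start: Heidi is in Cairo.
After move 1: Cairo -> Dublin. Heidi is in Dublin.
After move 2: Dublin -> Berlin. Heidi is in Berlin.
After move 3: Berlin -> Madrid. Heidi is in Madrid.
After move 4: Madrid -> Dublin. Heidi is in Dublin.
After move 5: Dublin -> Madrid. Heidi is in Madrid.
After move 6: Madrid -> Berlin. Heidi is in Berlin.
After move 7: Berlin -> Oslo. Heidi is in Oslo.
After move 8: Oslo -> Cairo. Heidi is in Cairo.
After move 9: Cairo -> Prague. Heidi is in Prague.

Answer: Prague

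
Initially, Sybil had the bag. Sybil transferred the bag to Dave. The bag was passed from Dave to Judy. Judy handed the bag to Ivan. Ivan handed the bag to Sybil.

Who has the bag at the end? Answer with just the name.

Tracking the bag through each event:
Start: Sybil has the bag.
After event 1: Dave has the bag.
After event 2: Judy has the bag.
After event 3: Ivan has the bag.
After event 4: Sybil has the bag.

Answer: Sybil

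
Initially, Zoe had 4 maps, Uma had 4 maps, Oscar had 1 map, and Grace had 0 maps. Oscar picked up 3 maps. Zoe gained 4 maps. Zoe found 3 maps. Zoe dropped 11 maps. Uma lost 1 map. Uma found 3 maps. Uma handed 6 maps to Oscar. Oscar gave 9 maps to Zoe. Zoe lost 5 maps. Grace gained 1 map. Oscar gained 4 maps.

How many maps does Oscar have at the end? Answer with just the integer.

Tracking counts step by step:
Start: Zoe=4, Uma=4, Oscar=1, Grace=0
Event 1 (Oscar +3): Oscar: 1 -> 4. State: Zoe=4, Uma=4, Oscar=4, Grace=0
Event 2 (Zoe +4): Zoe: 4 -> 8. State: Zoe=8, Uma=4, Oscar=4, Grace=0
Event 3 (Zoe +3): Zoe: 8 -> 11. State: Zoe=11, Uma=4, Oscar=4, Grace=0
Event 4 (Zoe -11): Zoe: 11 -> 0. State: Zoe=0, Uma=4, Oscar=4, Grace=0
Event 5 (Uma -1): Uma: 4 -> 3. State: Zoe=0, Uma=3, Oscar=4, Grace=0
Event 6 (Uma +3): Uma: 3 -> 6. State: Zoe=0, Uma=6, Oscar=4, Grace=0
Event 7 (Uma -> Oscar, 6): Uma: 6 -> 0, Oscar: 4 -> 10. State: Zoe=0, Uma=0, Oscar=10, Grace=0
Event 8 (Oscar -> Zoe, 9): Oscar: 10 -> 1, Zoe: 0 -> 9. State: Zoe=9, Uma=0, Oscar=1, Grace=0
Event 9 (Zoe -5): Zoe: 9 -> 4. State: Zoe=4, Uma=0, Oscar=1, Grace=0
Event 10 (Grace +1): Grace: 0 -> 1. State: Zoe=4, Uma=0, Oscar=1, Grace=1
Event 11 (Oscar +4): Oscar: 1 -> 5. State: Zoe=4, Uma=0, Oscar=5, Grace=1

Oscar's final count: 5

Answer: 5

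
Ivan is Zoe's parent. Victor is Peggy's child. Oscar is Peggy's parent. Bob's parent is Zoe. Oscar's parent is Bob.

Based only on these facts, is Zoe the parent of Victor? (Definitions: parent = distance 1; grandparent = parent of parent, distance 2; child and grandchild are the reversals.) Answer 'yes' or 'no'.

Reconstructing the parent chain from the given facts:
  Ivan -> Zoe -> Bob -> Oscar -> Peggy -> Victor
(each arrow means 'parent of the next')
Positions in the chain (0 = top):
  position of Ivan: 0
  position of Zoe: 1
  position of Bob: 2
  position of Oscar: 3
  position of Peggy: 4
  position of Victor: 5

Zoe is at position 1, Victor is at position 5; signed distance (j - i) = 4.
'parent' requires j - i = 1. Actual distance is 4, so the relation does NOT hold.

Answer: no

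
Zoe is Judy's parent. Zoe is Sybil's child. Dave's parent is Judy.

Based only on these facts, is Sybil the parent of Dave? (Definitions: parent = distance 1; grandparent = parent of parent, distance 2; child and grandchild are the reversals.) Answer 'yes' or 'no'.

Answer: no

Derivation:
Reconstructing the parent chain from the given facts:
  Sybil -> Zoe -> Judy -> Dave
(each arrow means 'parent of the next')
Positions in the chain (0 = top):
  position of Sybil: 0
  position of Zoe: 1
  position of Judy: 2
  position of Dave: 3

Sybil is at position 0, Dave is at position 3; signed distance (j - i) = 3.
'parent' requires j - i = 1. Actual distance is 3, so the relation does NOT hold.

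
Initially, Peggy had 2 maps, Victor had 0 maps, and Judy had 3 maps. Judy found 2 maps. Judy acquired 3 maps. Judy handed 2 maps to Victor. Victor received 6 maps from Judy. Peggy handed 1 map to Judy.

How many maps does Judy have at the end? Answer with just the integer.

Tracking counts step by step:
Start: Peggy=2, Victor=0, Judy=3
Event 1 (Judy +2): Judy: 3 -> 5. State: Peggy=2, Victor=0, Judy=5
Event 2 (Judy +3): Judy: 5 -> 8. State: Peggy=2, Victor=0, Judy=8
Event 3 (Judy -> Victor, 2): Judy: 8 -> 6, Victor: 0 -> 2. State: Peggy=2, Victor=2, Judy=6
Event 4 (Judy -> Victor, 6): Judy: 6 -> 0, Victor: 2 -> 8. State: Peggy=2, Victor=8, Judy=0
Event 5 (Peggy -> Judy, 1): Peggy: 2 -> 1, Judy: 0 -> 1. State: Peggy=1, Victor=8, Judy=1

Judy's final count: 1

Answer: 1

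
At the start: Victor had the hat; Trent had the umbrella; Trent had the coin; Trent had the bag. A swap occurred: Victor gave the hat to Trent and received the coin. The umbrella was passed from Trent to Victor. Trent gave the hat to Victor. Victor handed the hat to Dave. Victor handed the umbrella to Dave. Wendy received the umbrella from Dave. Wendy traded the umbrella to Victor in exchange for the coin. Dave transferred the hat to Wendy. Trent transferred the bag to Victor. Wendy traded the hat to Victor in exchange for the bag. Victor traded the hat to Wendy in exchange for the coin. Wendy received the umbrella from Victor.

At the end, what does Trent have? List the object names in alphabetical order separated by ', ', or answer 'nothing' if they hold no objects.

Tracking all object holders:
Start: hat:Victor, umbrella:Trent, coin:Trent, bag:Trent
Event 1 (swap hat<->coin: now hat:Trent, coin:Victor). State: hat:Trent, umbrella:Trent, coin:Victor, bag:Trent
Event 2 (give umbrella: Trent -> Victor). State: hat:Trent, umbrella:Victor, coin:Victor, bag:Trent
Event 3 (give hat: Trent -> Victor). State: hat:Victor, umbrella:Victor, coin:Victor, bag:Trent
Event 4 (give hat: Victor -> Dave). State: hat:Dave, umbrella:Victor, coin:Victor, bag:Trent
Event 5 (give umbrella: Victor -> Dave). State: hat:Dave, umbrella:Dave, coin:Victor, bag:Trent
Event 6 (give umbrella: Dave -> Wendy). State: hat:Dave, umbrella:Wendy, coin:Victor, bag:Trent
Event 7 (swap umbrella<->coin: now umbrella:Victor, coin:Wendy). State: hat:Dave, umbrella:Victor, coin:Wendy, bag:Trent
Event 8 (give hat: Dave -> Wendy). State: hat:Wendy, umbrella:Victor, coin:Wendy, bag:Trent
Event 9 (give bag: Trent -> Victor). State: hat:Wendy, umbrella:Victor, coin:Wendy, bag:Victor
Event 10 (swap hat<->bag: now hat:Victor, bag:Wendy). State: hat:Victor, umbrella:Victor, coin:Wendy, bag:Wendy
Event 11 (swap hat<->coin: now hat:Wendy, coin:Victor). State: hat:Wendy, umbrella:Victor, coin:Victor, bag:Wendy
Event 12 (give umbrella: Victor -> Wendy). State: hat:Wendy, umbrella:Wendy, coin:Victor, bag:Wendy

Final state: hat:Wendy, umbrella:Wendy, coin:Victor, bag:Wendy
Trent holds: (nothing).

Answer: nothing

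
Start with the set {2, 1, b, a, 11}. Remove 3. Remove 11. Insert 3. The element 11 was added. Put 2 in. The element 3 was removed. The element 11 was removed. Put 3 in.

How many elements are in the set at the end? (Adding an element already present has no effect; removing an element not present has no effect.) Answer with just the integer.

Tracking the set through each operation:
Start: {1, 11, 2, a, b}
Event 1 (remove 3): not present, no change. Set: {1, 11, 2, a, b}
Event 2 (remove 11): removed. Set: {1, 2, a, b}
Event 3 (add 3): added. Set: {1, 2, 3, a, b}
Event 4 (add 11): added. Set: {1, 11, 2, 3, a, b}
Event 5 (add 2): already present, no change. Set: {1, 11, 2, 3, a, b}
Event 6 (remove 3): removed. Set: {1, 11, 2, a, b}
Event 7 (remove 11): removed. Set: {1, 2, a, b}
Event 8 (add 3): added. Set: {1, 2, 3, a, b}

Final set: {1, 2, 3, a, b} (size 5)

Answer: 5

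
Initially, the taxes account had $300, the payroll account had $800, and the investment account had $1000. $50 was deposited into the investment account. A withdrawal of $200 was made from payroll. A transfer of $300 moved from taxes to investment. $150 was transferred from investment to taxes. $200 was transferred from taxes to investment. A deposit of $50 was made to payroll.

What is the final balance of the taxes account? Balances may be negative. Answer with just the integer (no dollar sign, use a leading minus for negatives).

Tracking account balances step by step:
Start: taxes=300, payroll=800, investment=1000
Event 1 (deposit 50 to investment): investment: 1000 + 50 = 1050. Balances: taxes=300, payroll=800, investment=1050
Event 2 (withdraw 200 from payroll): payroll: 800 - 200 = 600. Balances: taxes=300, payroll=600, investment=1050
Event 3 (transfer 300 taxes -> investment): taxes: 300 - 300 = 0, investment: 1050 + 300 = 1350. Balances: taxes=0, payroll=600, investment=1350
Event 4 (transfer 150 investment -> taxes): investment: 1350 - 150 = 1200, taxes: 0 + 150 = 150. Balances: taxes=150, payroll=600, investment=1200
Event 5 (transfer 200 taxes -> investment): taxes: 150 - 200 = -50, investment: 1200 + 200 = 1400. Balances: taxes=-50, payroll=600, investment=1400
Event 6 (deposit 50 to payroll): payroll: 600 + 50 = 650. Balances: taxes=-50, payroll=650, investment=1400

Final balance of taxes: -50

Answer: -50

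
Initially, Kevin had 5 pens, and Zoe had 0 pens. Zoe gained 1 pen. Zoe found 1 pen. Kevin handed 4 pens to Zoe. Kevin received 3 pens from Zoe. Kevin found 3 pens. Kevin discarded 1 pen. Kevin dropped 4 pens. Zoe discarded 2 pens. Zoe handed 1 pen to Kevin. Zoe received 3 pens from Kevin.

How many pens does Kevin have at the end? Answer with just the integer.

Answer: 0

Derivation:
Tracking counts step by step:
Start: Kevin=5, Zoe=0
Event 1 (Zoe +1): Zoe: 0 -> 1. State: Kevin=5, Zoe=1
Event 2 (Zoe +1): Zoe: 1 -> 2. State: Kevin=5, Zoe=2
Event 3 (Kevin -> Zoe, 4): Kevin: 5 -> 1, Zoe: 2 -> 6. State: Kevin=1, Zoe=6
Event 4 (Zoe -> Kevin, 3): Zoe: 6 -> 3, Kevin: 1 -> 4. State: Kevin=4, Zoe=3
Event 5 (Kevin +3): Kevin: 4 -> 7. State: Kevin=7, Zoe=3
Event 6 (Kevin -1): Kevin: 7 -> 6. State: Kevin=6, Zoe=3
Event 7 (Kevin -4): Kevin: 6 -> 2. State: Kevin=2, Zoe=3
Event 8 (Zoe -2): Zoe: 3 -> 1. State: Kevin=2, Zoe=1
Event 9 (Zoe -> Kevin, 1): Zoe: 1 -> 0, Kevin: 2 -> 3. State: Kevin=3, Zoe=0
Event 10 (Kevin -> Zoe, 3): Kevin: 3 -> 0, Zoe: 0 -> 3. State: Kevin=0, Zoe=3

Kevin's final count: 0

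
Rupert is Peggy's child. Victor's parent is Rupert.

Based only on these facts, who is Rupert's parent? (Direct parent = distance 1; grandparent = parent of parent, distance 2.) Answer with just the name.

Reconstructing the parent chain from the given facts:
  Peggy -> Rupert -> Victor
(each arrow means 'parent of the next')
Positions in the chain (0 = top):
  position of Peggy: 0
  position of Rupert: 1
  position of Victor: 2

Rupert is at position 1; the parent is 1 step up the chain, i.e. position 0: Peggy.

Answer: Peggy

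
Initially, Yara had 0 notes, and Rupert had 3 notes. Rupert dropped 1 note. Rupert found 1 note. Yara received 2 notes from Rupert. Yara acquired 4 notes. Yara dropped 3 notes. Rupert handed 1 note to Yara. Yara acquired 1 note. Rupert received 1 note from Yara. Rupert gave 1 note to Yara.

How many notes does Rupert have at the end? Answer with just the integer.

Answer: 0

Derivation:
Tracking counts step by step:
Start: Yara=0, Rupert=3
Event 1 (Rupert -1): Rupert: 3 -> 2. State: Yara=0, Rupert=2
Event 2 (Rupert +1): Rupert: 2 -> 3. State: Yara=0, Rupert=3
Event 3 (Rupert -> Yara, 2): Rupert: 3 -> 1, Yara: 0 -> 2. State: Yara=2, Rupert=1
Event 4 (Yara +4): Yara: 2 -> 6. State: Yara=6, Rupert=1
Event 5 (Yara -3): Yara: 6 -> 3. State: Yara=3, Rupert=1
Event 6 (Rupert -> Yara, 1): Rupert: 1 -> 0, Yara: 3 -> 4. State: Yara=4, Rupert=0
Event 7 (Yara +1): Yara: 4 -> 5. State: Yara=5, Rupert=0
Event 8 (Yara -> Rupert, 1): Yara: 5 -> 4, Rupert: 0 -> 1. State: Yara=4, Rupert=1
Event 9 (Rupert -> Yara, 1): Rupert: 1 -> 0, Yara: 4 -> 5. State: Yara=5, Rupert=0

Rupert's final count: 0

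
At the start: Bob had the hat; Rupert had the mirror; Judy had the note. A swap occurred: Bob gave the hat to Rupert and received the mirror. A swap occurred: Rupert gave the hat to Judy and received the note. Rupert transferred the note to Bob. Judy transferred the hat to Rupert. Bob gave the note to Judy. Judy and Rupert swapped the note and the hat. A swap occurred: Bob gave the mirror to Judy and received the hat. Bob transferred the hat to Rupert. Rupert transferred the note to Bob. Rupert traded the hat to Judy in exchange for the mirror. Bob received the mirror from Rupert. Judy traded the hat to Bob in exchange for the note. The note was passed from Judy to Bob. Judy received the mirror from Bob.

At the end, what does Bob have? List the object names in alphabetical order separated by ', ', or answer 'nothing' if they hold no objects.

Tracking all object holders:
Start: hat:Bob, mirror:Rupert, note:Judy
Event 1 (swap hat<->mirror: now hat:Rupert, mirror:Bob). State: hat:Rupert, mirror:Bob, note:Judy
Event 2 (swap hat<->note: now hat:Judy, note:Rupert). State: hat:Judy, mirror:Bob, note:Rupert
Event 3 (give note: Rupert -> Bob). State: hat:Judy, mirror:Bob, note:Bob
Event 4 (give hat: Judy -> Rupert). State: hat:Rupert, mirror:Bob, note:Bob
Event 5 (give note: Bob -> Judy). State: hat:Rupert, mirror:Bob, note:Judy
Event 6 (swap note<->hat: now note:Rupert, hat:Judy). State: hat:Judy, mirror:Bob, note:Rupert
Event 7 (swap mirror<->hat: now mirror:Judy, hat:Bob). State: hat:Bob, mirror:Judy, note:Rupert
Event 8 (give hat: Bob -> Rupert). State: hat:Rupert, mirror:Judy, note:Rupert
Event 9 (give note: Rupert -> Bob). State: hat:Rupert, mirror:Judy, note:Bob
Event 10 (swap hat<->mirror: now hat:Judy, mirror:Rupert). State: hat:Judy, mirror:Rupert, note:Bob
Event 11 (give mirror: Rupert -> Bob). State: hat:Judy, mirror:Bob, note:Bob
Event 12 (swap hat<->note: now hat:Bob, note:Judy). State: hat:Bob, mirror:Bob, note:Judy
Event 13 (give note: Judy -> Bob). State: hat:Bob, mirror:Bob, note:Bob
Event 14 (give mirror: Bob -> Judy). State: hat:Bob, mirror:Judy, note:Bob

Final state: hat:Bob, mirror:Judy, note:Bob
Bob holds: hat, note.

Answer: hat, note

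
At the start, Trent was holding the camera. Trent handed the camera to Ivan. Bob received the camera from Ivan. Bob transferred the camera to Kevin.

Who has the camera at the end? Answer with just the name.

Answer: Kevin

Derivation:
Tracking the camera through each event:
Start: Trent has the camera.
After event 1: Ivan has the camera.
After event 2: Bob has the camera.
After event 3: Kevin has the camera.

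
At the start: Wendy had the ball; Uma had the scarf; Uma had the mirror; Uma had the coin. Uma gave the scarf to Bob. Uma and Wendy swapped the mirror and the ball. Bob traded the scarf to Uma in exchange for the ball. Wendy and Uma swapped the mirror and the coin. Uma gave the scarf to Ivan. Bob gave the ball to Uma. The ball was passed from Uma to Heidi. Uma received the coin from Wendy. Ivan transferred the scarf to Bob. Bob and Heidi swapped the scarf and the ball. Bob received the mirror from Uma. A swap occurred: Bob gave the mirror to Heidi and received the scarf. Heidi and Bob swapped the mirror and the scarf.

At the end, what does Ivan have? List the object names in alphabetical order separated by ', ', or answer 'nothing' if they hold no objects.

Answer: nothing

Derivation:
Tracking all object holders:
Start: ball:Wendy, scarf:Uma, mirror:Uma, coin:Uma
Event 1 (give scarf: Uma -> Bob). State: ball:Wendy, scarf:Bob, mirror:Uma, coin:Uma
Event 2 (swap mirror<->ball: now mirror:Wendy, ball:Uma). State: ball:Uma, scarf:Bob, mirror:Wendy, coin:Uma
Event 3 (swap scarf<->ball: now scarf:Uma, ball:Bob). State: ball:Bob, scarf:Uma, mirror:Wendy, coin:Uma
Event 4 (swap mirror<->coin: now mirror:Uma, coin:Wendy). State: ball:Bob, scarf:Uma, mirror:Uma, coin:Wendy
Event 5 (give scarf: Uma -> Ivan). State: ball:Bob, scarf:Ivan, mirror:Uma, coin:Wendy
Event 6 (give ball: Bob -> Uma). State: ball:Uma, scarf:Ivan, mirror:Uma, coin:Wendy
Event 7 (give ball: Uma -> Heidi). State: ball:Heidi, scarf:Ivan, mirror:Uma, coin:Wendy
Event 8 (give coin: Wendy -> Uma). State: ball:Heidi, scarf:Ivan, mirror:Uma, coin:Uma
Event 9 (give scarf: Ivan -> Bob). State: ball:Heidi, scarf:Bob, mirror:Uma, coin:Uma
Event 10 (swap scarf<->ball: now scarf:Heidi, ball:Bob). State: ball:Bob, scarf:Heidi, mirror:Uma, coin:Uma
Event 11 (give mirror: Uma -> Bob). State: ball:Bob, scarf:Heidi, mirror:Bob, coin:Uma
Event 12 (swap mirror<->scarf: now mirror:Heidi, scarf:Bob). State: ball:Bob, scarf:Bob, mirror:Heidi, coin:Uma
Event 13 (swap mirror<->scarf: now mirror:Bob, scarf:Heidi). State: ball:Bob, scarf:Heidi, mirror:Bob, coin:Uma

Final state: ball:Bob, scarf:Heidi, mirror:Bob, coin:Uma
Ivan holds: (nothing).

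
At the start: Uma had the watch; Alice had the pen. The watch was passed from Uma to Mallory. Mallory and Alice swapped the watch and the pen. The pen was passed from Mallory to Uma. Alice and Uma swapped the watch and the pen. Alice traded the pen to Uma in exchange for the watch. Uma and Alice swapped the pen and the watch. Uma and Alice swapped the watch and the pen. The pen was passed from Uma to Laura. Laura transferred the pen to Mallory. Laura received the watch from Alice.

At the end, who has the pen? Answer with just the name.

Tracking all object holders:
Start: watch:Uma, pen:Alice
Event 1 (give watch: Uma -> Mallory). State: watch:Mallory, pen:Alice
Event 2 (swap watch<->pen: now watch:Alice, pen:Mallory). State: watch:Alice, pen:Mallory
Event 3 (give pen: Mallory -> Uma). State: watch:Alice, pen:Uma
Event 4 (swap watch<->pen: now watch:Uma, pen:Alice). State: watch:Uma, pen:Alice
Event 5 (swap pen<->watch: now pen:Uma, watch:Alice). State: watch:Alice, pen:Uma
Event 6 (swap pen<->watch: now pen:Alice, watch:Uma). State: watch:Uma, pen:Alice
Event 7 (swap watch<->pen: now watch:Alice, pen:Uma). State: watch:Alice, pen:Uma
Event 8 (give pen: Uma -> Laura). State: watch:Alice, pen:Laura
Event 9 (give pen: Laura -> Mallory). State: watch:Alice, pen:Mallory
Event 10 (give watch: Alice -> Laura). State: watch:Laura, pen:Mallory

Final state: watch:Laura, pen:Mallory
The pen is held by Mallory.

Answer: Mallory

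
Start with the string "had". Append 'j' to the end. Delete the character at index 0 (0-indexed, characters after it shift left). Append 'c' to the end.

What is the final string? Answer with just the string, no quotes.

Answer: adjc

Derivation:
Applying each edit step by step:
Start: "had"
Op 1 (append 'j'): "had" -> "hadj"
Op 2 (delete idx 0 = 'h'): "hadj" -> "adj"
Op 3 (append 'c'): "adj" -> "adjc"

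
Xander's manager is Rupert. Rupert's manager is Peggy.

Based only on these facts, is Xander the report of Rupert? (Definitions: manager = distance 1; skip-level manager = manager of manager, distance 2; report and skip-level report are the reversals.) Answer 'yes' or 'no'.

Reconstructing the manager chain from the given facts:
  Peggy -> Rupert -> Xander
(each arrow means 'manager of the next')
Positions in the chain (0 = top):
  position of Peggy: 0
  position of Rupert: 1
  position of Xander: 2

Xander is at position 2, Rupert is at position 1; signed distance (j - i) = -1.
'report' requires j - i = -1. Actual distance is -1, so the relation HOLDS.

Answer: yes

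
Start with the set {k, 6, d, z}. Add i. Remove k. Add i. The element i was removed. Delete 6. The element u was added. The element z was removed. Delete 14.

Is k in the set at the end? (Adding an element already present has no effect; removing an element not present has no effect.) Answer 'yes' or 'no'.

Answer: no

Derivation:
Tracking the set through each operation:
Start: {6, d, k, z}
Event 1 (add i): added. Set: {6, d, i, k, z}
Event 2 (remove k): removed. Set: {6, d, i, z}
Event 3 (add i): already present, no change. Set: {6, d, i, z}
Event 4 (remove i): removed. Set: {6, d, z}
Event 5 (remove 6): removed. Set: {d, z}
Event 6 (add u): added. Set: {d, u, z}
Event 7 (remove z): removed. Set: {d, u}
Event 8 (remove 14): not present, no change. Set: {d, u}

Final set: {d, u} (size 2)
k is NOT in the final set.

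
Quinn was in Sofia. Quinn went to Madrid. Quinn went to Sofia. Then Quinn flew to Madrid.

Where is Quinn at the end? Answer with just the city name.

Tracking Quinn's location:
Start: Quinn is in Sofia.
After move 1: Sofia -> Madrid. Quinn is in Madrid.
After move 2: Madrid -> Sofia. Quinn is in Sofia.
After move 3: Sofia -> Madrid. Quinn is in Madrid.

Answer: Madrid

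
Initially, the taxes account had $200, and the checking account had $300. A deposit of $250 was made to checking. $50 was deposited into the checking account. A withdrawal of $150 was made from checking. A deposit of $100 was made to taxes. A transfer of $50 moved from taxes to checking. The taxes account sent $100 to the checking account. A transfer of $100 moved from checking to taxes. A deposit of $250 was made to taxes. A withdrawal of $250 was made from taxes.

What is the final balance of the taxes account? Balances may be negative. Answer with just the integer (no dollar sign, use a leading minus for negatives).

Tracking account balances step by step:
Start: taxes=200, checking=300
Event 1 (deposit 250 to checking): checking: 300 + 250 = 550. Balances: taxes=200, checking=550
Event 2 (deposit 50 to checking): checking: 550 + 50 = 600. Balances: taxes=200, checking=600
Event 3 (withdraw 150 from checking): checking: 600 - 150 = 450. Balances: taxes=200, checking=450
Event 4 (deposit 100 to taxes): taxes: 200 + 100 = 300. Balances: taxes=300, checking=450
Event 5 (transfer 50 taxes -> checking): taxes: 300 - 50 = 250, checking: 450 + 50 = 500. Balances: taxes=250, checking=500
Event 6 (transfer 100 taxes -> checking): taxes: 250 - 100 = 150, checking: 500 + 100 = 600. Balances: taxes=150, checking=600
Event 7 (transfer 100 checking -> taxes): checking: 600 - 100 = 500, taxes: 150 + 100 = 250. Balances: taxes=250, checking=500
Event 8 (deposit 250 to taxes): taxes: 250 + 250 = 500. Balances: taxes=500, checking=500
Event 9 (withdraw 250 from taxes): taxes: 500 - 250 = 250. Balances: taxes=250, checking=500

Final balance of taxes: 250

Answer: 250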